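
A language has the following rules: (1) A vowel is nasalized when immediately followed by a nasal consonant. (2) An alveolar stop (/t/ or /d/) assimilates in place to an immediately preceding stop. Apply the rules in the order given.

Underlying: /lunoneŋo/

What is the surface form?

[lũnõnẽŋo]

Rule 1: /u/ before nasal /n/ → [ũ]
Rule 1: /o/ before nasal /n/ → [õ]
Rule 1: /e/ before nasal /ŋ/ → [ẽ]
After rule 1: lũnõnẽŋo
Rule 2: no segment meets the rule's conditions; no change.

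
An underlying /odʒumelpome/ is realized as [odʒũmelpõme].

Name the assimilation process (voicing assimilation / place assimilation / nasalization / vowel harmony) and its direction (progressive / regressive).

/u/→[ũ] /o/→[õ].
Each target copies a feature from the following segment, so the direction is regressive.

nasalization, regressive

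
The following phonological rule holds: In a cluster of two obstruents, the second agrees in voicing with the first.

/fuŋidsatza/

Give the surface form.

[fuŋidzatsa]

/s/ after /d/ (voiced) → [z]
/z/ after /t/ (voiceless) → [s]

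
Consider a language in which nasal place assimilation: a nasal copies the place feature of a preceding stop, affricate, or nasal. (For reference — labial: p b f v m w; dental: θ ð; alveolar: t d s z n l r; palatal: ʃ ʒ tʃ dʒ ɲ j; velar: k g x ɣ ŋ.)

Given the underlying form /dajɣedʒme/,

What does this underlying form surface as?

/m/ after /dʒ/ (palatal) → [ɲ]

[dajɣedʒɲe]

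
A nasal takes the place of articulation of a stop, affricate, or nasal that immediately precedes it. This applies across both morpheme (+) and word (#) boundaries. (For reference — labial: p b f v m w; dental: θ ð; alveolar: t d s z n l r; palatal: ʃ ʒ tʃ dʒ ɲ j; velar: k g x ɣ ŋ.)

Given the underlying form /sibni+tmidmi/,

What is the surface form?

/n/ after /b/ (labial) → [m]
/m/ after /t/ (alveolar) → [n]
/m/ after /d/ (alveolar) → [n]

[sibmi+tnidni]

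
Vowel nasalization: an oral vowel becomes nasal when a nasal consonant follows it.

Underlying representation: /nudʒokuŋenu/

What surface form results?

/u/ before nasal /ŋ/ → [ũ]
/e/ before nasal /n/ → [ẽ]

[nudʒokũŋẽnu]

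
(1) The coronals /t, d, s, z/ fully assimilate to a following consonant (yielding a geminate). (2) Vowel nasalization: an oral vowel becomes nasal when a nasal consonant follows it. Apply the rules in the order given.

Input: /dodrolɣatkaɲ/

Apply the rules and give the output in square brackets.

Rule 1: /d/ before /r/ → [r] (total assimilation)
Rule 1: /t/ before /k/ → [k] (total assimilation)
After rule 1: dorrolɣakkaɲ
Rule 2: /a/ before nasal /ɲ/ → [ã]

[dorrolɣakkãɲ]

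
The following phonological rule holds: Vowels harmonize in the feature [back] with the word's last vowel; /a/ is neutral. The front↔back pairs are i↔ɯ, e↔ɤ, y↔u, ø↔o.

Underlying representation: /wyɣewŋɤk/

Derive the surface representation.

[wuɣɤwŋɤk]

/y/ harmonizes with /ɤ/ ([+back]) → [u]
/e/ harmonizes with /ɤ/ ([+back]) → [ɤ]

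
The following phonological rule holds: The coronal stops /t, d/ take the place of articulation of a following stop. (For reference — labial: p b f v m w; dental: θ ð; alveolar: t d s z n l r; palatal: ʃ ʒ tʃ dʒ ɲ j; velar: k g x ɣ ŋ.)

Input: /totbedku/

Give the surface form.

[topbegku]

/t/ before /b/ (labial) → [p]
/d/ before /k/ (velar) → [g]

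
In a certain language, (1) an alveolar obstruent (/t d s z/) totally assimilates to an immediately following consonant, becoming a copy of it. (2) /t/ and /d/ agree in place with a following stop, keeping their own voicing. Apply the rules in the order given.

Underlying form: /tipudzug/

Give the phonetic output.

Rule 1: /d/ before /z/ → [z] (total assimilation)
After rule 1: tipuzzug
Rule 2: no segment meets the rule's conditions; no change.

[tipuzzug]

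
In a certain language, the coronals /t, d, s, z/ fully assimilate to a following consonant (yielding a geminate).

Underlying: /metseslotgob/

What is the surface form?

/t/ before /s/ → [s] (total assimilation)
/s/ before /l/ → [l] (total assimilation)
/t/ before /g/ → [g] (total assimilation)

[messelloggob]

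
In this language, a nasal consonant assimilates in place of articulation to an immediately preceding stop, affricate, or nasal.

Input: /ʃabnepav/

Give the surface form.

/n/ after /b/ (labial) → [m]

[ʃabmepav]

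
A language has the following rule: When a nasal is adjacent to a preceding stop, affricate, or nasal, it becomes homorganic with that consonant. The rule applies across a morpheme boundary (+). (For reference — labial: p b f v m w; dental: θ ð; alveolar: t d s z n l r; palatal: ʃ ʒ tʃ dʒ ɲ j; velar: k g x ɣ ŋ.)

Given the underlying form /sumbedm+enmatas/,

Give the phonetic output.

/m/ after /d/ (alveolar) → [n]
/m/ after /n/ (alveolar) → [n]

[sumbedn+ennatas]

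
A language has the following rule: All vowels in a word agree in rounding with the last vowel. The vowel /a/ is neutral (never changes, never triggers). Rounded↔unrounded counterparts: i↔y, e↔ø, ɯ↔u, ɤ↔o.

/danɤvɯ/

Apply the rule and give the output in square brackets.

no segment meets the rule's conditions; no change.

[danɤvɯ]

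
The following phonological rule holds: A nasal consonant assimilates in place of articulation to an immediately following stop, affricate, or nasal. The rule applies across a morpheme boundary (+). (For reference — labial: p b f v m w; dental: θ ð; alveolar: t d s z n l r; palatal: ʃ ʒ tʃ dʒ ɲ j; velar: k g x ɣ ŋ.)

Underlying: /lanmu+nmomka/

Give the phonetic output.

/n/ before /m/ (labial) → [m]
/n/ before /m/ (labial) → [m]
/m/ before /k/ (velar) → [ŋ]

[lammu+mmoŋka]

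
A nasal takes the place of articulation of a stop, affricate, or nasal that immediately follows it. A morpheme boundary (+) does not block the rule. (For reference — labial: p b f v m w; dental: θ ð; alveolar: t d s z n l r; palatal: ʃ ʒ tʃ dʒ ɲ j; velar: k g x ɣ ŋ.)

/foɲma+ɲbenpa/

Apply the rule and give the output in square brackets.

[fomma+mbempa]

/ɲ/ before /m/ (labial) → [m]
/ɲ/ before /b/ (labial) → [m]
/n/ before /p/ (labial) → [m]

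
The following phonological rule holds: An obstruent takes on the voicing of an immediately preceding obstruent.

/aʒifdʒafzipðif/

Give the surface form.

/dʒ/ after /f/ (voiceless) → [tʃ]
/z/ after /f/ (voiceless) → [s]
/ð/ after /p/ (voiceless) → [θ]

[aʒiftʃafsipθif]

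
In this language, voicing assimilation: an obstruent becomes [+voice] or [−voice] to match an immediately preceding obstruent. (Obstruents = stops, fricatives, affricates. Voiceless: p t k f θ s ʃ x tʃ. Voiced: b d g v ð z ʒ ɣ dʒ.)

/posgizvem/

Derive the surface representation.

[poskizvem]

/g/ after /s/ (voiceless) → [k]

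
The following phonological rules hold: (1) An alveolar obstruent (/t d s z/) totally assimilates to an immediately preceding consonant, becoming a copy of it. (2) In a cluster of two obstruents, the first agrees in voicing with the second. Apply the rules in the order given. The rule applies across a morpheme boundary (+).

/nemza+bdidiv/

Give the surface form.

Rule 1: /z/ after /m/ → [m] (total assimilation)
Rule 1: /d/ after /b/ → [b] (total assimilation)
After rule 1: nemma+bbidiv
Rule 2: no segment meets the rule's conditions; no change.

[nemma+bbidiv]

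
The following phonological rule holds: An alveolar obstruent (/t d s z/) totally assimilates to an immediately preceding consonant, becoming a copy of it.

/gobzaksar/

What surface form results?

/z/ after /b/ → [b] (total assimilation)
/s/ after /k/ → [k] (total assimilation)

[gobbakkar]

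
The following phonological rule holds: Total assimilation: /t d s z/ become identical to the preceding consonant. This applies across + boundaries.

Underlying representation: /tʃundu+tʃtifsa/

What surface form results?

/d/ after /n/ → [n] (total assimilation)
/t/ after /tʃ/ → [tʃ] (total assimilation)
/s/ after /f/ → [f] (total assimilation)

[tʃunnu+tʃtʃiffa]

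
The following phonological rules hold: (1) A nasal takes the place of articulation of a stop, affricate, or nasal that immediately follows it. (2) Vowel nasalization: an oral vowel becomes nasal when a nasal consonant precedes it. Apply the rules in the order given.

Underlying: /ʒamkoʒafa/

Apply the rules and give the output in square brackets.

[ʒaŋkoʒafa]

Rule 1: /m/ before /k/ (velar) → [ŋ]
After rule 1: ʒaŋkoʒafa
Rule 2: no segment meets the rule's conditions; no change.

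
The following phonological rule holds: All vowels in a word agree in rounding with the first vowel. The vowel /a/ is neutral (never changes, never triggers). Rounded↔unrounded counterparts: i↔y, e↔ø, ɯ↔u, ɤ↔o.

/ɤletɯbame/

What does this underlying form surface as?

[ɤletɯbame]

no segment meets the rule's conditions; no change.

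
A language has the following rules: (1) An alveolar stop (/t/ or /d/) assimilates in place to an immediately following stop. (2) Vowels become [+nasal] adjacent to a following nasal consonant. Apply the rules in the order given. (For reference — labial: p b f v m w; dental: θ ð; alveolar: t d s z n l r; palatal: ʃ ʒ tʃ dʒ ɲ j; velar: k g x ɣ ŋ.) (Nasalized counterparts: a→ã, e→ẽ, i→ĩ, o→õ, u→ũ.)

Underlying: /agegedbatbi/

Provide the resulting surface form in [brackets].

[agegebbapbi]

Rule 1: /d/ before /b/ (labial) → [b]
Rule 1: /t/ before /b/ (labial) → [p]
After rule 1: agegebbapbi
Rule 2: no segment meets the rule's conditions; no change.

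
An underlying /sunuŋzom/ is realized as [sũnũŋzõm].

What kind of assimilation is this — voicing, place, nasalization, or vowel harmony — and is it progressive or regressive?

/u/→[ũ] /u/→[ũ] /o/→[õ].
Each target copies a feature from the following segment, so the direction is regressive.

nasalization, regressive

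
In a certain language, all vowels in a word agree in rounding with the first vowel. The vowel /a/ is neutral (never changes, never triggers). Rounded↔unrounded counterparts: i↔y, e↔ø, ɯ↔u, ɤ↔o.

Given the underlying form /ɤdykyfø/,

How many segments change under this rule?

3

/y/ harmonizes with /ɤ/ ([-round]) → [i]
/y/ harmonizes with /ɤ/ ([-round]) → [i]
/ø/ harmonizes with /ɤ/ ([-round]) → [e]
3 segments change.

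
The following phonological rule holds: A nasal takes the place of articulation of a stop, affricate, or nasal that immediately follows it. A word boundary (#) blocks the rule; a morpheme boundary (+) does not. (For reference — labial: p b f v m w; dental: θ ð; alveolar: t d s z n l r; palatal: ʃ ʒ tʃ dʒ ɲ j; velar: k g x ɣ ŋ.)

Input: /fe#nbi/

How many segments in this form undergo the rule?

/n/ before /b/ (labial) → [m]
1 segment changes.

1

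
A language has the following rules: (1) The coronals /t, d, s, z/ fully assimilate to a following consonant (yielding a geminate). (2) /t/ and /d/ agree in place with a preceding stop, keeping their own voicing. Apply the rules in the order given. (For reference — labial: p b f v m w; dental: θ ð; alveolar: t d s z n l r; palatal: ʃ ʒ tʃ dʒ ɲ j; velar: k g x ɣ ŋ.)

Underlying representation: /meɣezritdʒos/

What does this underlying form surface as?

Rule 1: /z/ before /r/ → [r] (total assimilation)
Rule 1: /t/ before /dʒ/ → [dʒ] (total assimilation)
After rule 1: meɣerridʒdʒos
Rule 2: no segment meets the rule's conditions; no change.

[meɣerridʒdʒos]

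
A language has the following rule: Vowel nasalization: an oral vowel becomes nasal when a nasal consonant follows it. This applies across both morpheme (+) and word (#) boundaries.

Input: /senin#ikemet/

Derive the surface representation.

[sẽnĩn#ikẽmet]

/e/ before nasal /n/ → [ẽ]
/i/ before nasal /n/ → [ĩ]
/e/ before nasal /m/ → [ẽ]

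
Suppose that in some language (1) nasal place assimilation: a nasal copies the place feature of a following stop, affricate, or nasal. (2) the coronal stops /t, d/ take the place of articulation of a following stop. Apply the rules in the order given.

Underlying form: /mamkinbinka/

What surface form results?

Rule 1: /m/ before /k/ (velar) → [ŋ]
Rule 1: /n/ before /b/ (labial) → [m]
Rule 1: /n/ before /k/ (velar) → [ŋ]
After rule 1: maŋkimbiŋka
Rule 2: no segment meets the rule's conditions; no change.

[maŋkimbiŋka]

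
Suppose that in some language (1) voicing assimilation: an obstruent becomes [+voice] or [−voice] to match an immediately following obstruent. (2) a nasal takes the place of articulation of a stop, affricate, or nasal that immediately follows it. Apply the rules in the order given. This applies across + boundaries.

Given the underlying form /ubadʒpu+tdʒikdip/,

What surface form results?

Rule 1: /dʒ/ before /p/ (voiceless) → [tʃ]
Rule 1: /t/ before /dʒ/ (voiced) → [d]
Rule 1: /k/ before /d/ (voiced) → [g]
After rule 1: ubatʃpu+ddʒigdip
Rule 2: no segment meets the rule's conditions; no change.

[ubatʃpu+ddʒigdip]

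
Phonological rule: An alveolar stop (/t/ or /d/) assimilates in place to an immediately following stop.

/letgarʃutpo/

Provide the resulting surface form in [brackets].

/t/ before /g/ (velar) → [k]
/t/ before /p/ (labial) → [p]

[lekgarʃuppo]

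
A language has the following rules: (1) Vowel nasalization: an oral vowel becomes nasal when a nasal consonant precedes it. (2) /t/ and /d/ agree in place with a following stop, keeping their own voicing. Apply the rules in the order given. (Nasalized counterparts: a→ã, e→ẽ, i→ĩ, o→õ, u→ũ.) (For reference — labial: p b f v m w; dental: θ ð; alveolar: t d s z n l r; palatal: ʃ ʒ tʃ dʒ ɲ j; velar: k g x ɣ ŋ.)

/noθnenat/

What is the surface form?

[nõθnẽnãt]

Rule 1: /o/ after nasal /n/ → [õ]
Rule 1: /e/ after nasal /n/ → [ẽ]
Rule 1: /a/ after nasal /n/ → [ã]
After rule 1: nõθnẽnãt
Rule 2: no segment meets the rule's conditions; no change.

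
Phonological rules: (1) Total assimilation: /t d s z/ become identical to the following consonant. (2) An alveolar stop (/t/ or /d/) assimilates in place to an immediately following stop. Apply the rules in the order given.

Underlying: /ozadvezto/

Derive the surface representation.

[ozavvetto]

Rule 1: /d/ before /v/ → [v] (total assimilation)
Rule 1: /z/ before /t/ → [t] (total assimilation)
After rule 1: ozavvetto
Rule 2: no segment meets the rule's conditions; no change.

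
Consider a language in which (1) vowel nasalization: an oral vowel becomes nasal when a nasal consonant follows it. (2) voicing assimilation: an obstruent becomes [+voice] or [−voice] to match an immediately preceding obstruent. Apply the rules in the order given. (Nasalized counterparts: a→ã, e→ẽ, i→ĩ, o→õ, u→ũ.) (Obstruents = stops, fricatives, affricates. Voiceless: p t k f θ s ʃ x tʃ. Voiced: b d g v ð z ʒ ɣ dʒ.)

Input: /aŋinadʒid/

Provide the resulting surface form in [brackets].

[ãŋĩnadʒid]

Rule 1: /a/ before nasal /ŋ/ → [ã]
Rule 1: /i/ before nasal /n/ → [ĩ]
After rule 1: ãŋĩnadʒid
Rule 2: no segment meets the rule's conditions; no change.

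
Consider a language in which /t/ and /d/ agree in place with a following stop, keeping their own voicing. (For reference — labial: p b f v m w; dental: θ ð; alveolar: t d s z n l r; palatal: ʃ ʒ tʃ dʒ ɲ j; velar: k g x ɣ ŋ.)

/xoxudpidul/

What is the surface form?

/d/ before /p/ (labial) → [b]

[xoxubpidul]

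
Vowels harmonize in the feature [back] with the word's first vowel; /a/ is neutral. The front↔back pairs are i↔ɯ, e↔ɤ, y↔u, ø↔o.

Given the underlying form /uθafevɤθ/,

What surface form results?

[uθafɤvɤθ]

/e/ harmonizes with /u/ ([+back]) → [ɤ]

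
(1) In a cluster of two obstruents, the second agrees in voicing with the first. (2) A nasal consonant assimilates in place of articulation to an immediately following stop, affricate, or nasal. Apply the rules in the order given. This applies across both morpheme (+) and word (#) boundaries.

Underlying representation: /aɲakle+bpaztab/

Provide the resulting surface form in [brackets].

Rule 1: /p/ after /b/ (voiced) → [b]
Rule 1: /t/ after /z/ (voiced) → [d]
After rule 1: aɲakle+bbazdab
Rule 2: no segment meets the rule's conditions; no change.

[aɲakle+bbazdab]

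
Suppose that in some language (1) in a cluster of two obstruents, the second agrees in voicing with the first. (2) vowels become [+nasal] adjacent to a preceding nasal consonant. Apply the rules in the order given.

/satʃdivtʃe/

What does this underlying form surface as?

[satʃtivdʒe]

Rule 1: /d/ after /tʃ/ (voiceless) → [t]
Rule 1: /tʃ/ after /v/ (voiced) → [dʒ]
After rule 1: satʃtivdʒe
Rule 2: no segment meets the rule's conditions; no change.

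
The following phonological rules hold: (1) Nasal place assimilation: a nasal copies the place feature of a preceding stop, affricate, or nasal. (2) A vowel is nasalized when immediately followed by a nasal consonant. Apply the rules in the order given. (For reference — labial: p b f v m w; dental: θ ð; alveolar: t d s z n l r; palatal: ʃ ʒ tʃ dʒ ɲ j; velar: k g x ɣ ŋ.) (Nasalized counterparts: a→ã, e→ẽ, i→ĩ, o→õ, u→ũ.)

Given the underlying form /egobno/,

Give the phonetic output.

Rule 1: /n/ after /b/ (labial) → [m]
After rule 1: egobmo
Rule 2: no segment meets the rule's conditions; no change.

[egobmo]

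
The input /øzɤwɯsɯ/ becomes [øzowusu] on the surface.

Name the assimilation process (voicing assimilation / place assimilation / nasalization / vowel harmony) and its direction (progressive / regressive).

vowel harmony, progressive

/ɤ/→[o] /ɯ/→[u] /ɯ/→[u].
Vowels agree with the first vowel, so the harmony is progressive.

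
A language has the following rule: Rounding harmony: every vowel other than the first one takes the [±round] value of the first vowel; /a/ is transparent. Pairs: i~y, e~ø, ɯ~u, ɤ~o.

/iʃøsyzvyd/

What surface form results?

[iʃesizvid]

/ø/ harmonizes with /i/ ([-round]) → [e]
/y/ harmonizes with /i/ ([-round]) → [i]
/y/ harmonizes with /i/ ([-round]) → [i]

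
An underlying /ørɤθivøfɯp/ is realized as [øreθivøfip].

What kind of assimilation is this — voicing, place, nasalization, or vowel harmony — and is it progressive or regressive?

vowel harmony, progressive

/ɤ/→[e] /ɯ/→[i].
Vowels agree with the first vowel, so the harmony is progressive.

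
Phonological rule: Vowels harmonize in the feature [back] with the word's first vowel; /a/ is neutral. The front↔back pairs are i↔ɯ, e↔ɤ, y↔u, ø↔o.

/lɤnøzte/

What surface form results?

/ø/ harmonizes with /ɤ/ ([+back]) → [o]
/e/ harmonizes with /ɤ/ ([+back]) → [ɤ]

[lɤnoztɤ]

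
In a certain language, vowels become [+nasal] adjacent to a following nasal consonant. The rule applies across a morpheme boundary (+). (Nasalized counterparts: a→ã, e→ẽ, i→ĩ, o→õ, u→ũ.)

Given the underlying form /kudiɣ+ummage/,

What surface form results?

/u/ before nasal /m/ → [ũ]

[kudiɣ+ũmmage]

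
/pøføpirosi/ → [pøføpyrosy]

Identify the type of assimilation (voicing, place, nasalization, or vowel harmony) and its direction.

/i/→[y] /i/→[y].
Vowels agree with the first vowel, so the harmony is progressive.

vowel harmony, progressive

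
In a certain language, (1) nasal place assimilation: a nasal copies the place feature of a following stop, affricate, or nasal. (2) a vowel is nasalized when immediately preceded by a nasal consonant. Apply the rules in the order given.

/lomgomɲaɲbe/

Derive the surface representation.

[loŋgoɲɲãmbe]

Rule 1: /m/ before /g/ (velar) → [ŋ]
Rule 1: /m/ before /ɲ/ (palatal) → [ɲ]
Rule 1: /ɲ/ before /b/ (labial) → [m]
After rule 1: loŋgoɲɲambe
Rule 2: /a/ after nasal /ɲ/ → [ã]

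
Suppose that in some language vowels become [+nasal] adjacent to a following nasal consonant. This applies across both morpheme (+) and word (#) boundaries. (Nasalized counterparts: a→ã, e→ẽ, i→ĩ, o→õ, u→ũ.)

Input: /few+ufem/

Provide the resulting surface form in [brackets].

/e/ before nasal /m/ → [ẽ]

[few+ufẽm]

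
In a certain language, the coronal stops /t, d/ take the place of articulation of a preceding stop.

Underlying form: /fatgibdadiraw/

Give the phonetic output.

[fatgibbadiraw]

/d/ after /b/ (labial) → [b]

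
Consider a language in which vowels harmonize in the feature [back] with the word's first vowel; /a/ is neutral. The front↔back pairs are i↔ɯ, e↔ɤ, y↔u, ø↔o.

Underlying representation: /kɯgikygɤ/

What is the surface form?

/i/ harmonizes with /ɯ/ ([+back]) → [ɯ]
/y/ harmonizes with /ɯ/ ([+back]) → [u]

[kɯgɯkugɤ]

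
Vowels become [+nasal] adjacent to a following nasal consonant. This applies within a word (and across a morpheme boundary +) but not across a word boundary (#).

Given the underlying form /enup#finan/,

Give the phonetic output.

[ẽnup#fĩnãn]

/e/ before nasal /n/ → [ẽ]
/i/ before nasal /n/ → [ĩ]
/a/ before nasal /n/ → [ã]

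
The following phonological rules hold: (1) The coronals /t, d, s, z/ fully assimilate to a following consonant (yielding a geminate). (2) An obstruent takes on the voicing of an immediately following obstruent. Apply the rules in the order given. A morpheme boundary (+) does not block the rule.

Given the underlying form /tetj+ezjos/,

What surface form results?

[tejj+ejjos]

Rule 1: /t/ before /j/ → [j] (total assimilation)
Rule 1: /z/ before /j/ → [j] (total assimilation)
After rule 1: tejj+ejjos
Rule 2: no segment meets the rule's conditions; no change.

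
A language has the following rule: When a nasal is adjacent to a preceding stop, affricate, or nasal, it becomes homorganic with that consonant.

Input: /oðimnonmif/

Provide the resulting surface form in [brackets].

/n/ after /m/ (labial) → [m]
/m/ after /n/ (alveolar) → [n]

[oðimmonnif]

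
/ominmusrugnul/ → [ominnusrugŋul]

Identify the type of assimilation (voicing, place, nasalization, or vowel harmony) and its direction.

/m/→[n] /n/→[ŋ].
Each target copies a feature from the preceding segment, so the direction is progressive.

place assimilation, progressive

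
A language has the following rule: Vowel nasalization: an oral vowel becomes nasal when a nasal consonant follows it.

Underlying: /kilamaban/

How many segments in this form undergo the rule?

/a/ before nasal /m/ → [ã]
/a/ before nasal /n/ → [ã]
2 segments change.

2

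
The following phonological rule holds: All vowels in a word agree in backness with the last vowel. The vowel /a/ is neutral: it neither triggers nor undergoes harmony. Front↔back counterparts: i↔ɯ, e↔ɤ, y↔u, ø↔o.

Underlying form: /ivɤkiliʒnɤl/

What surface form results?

[ɯvɤkɯlɯʒnɤl]

/i/ harmonizes with /ɤ/ ([+back]) → [ɯ]
/i/ harmonizes with /ɤ/ ([+back]) → [ɯ]
/i/ harmonizes with /ɤ/ ([+back]) → [ɯ]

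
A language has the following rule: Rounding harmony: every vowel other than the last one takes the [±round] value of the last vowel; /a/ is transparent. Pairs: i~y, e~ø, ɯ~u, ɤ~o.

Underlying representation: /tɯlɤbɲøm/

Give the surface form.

/ɯ/ harmonizes with /ø/ ([+round]) → [u]
/ɤ/ harmonizes with /ø/ ([+round]) → [o]

[tulobɲøm]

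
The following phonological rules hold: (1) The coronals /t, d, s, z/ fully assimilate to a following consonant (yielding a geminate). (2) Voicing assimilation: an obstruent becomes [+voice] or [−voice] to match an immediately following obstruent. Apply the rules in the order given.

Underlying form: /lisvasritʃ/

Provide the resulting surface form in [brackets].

[livvarritʃ]

Rule 1: /s/ before /v/ → [v] (total assimilation)
Rule 1: /s/ before /r/ → [r] (total assimilation)
After rule 1: livvarritʃ
Rule 2: no segment meets the rule's conditions; no change.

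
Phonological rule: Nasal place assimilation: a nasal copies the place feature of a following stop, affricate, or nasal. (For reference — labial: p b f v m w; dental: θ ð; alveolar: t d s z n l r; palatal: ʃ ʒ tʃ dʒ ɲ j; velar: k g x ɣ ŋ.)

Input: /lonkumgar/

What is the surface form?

/n/ before /k/ (velar) → [ŋ]
/m/ before /g/ (velar) → [ŋ]

[loŋkuŋgar]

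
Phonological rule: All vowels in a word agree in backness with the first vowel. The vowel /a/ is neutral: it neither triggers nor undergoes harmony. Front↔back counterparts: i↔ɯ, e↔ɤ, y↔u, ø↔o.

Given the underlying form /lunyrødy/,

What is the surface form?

[lunurodu]

/y/ harmonizes with /u/ ([+back]) → [u]
/ø/ harmonizes with /u/ ([+back]) → [o]
/y/ harmonizes with /u/ ([+back]) → [u]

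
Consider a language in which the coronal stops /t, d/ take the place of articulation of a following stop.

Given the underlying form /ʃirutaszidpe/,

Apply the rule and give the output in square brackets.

[ʃirutaszibpe]

/d/ before /p/ (labial) → [b]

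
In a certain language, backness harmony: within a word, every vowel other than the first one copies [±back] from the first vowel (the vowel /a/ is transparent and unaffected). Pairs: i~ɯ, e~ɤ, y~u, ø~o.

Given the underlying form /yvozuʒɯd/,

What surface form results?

/o/ harmonizes with /y/ ([-back]) → [ø]
/u/ harmonizes with /y/ ([-back]) → [y]
/ɯ/ harmonizes with /y/ ([-back]) → [i]

[yvøzyʒid]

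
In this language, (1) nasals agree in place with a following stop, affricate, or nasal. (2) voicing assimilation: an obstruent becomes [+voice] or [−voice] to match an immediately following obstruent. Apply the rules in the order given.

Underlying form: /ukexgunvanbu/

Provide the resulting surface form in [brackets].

[ukeɣgunvambu]

Rule 1: /n/ before /b/ (labial) → [m]
After rule 1: ukexgunvambu
Rule 2: /x/ before /g/ (voiced) → [ɣ]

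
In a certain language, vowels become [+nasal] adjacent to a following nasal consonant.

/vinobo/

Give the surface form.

/i/ before nasal /n/ → [ĩ]

[vĩnobo]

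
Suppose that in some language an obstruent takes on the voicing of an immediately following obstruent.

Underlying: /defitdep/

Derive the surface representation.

[defiddep]

/t/ before /d/ (voiced) → [d]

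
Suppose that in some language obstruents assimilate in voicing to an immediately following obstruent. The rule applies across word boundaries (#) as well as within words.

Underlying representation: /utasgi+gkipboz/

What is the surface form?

/s/ before /g/ (voiced) → [z]
/g/ before /k/ (voiceless) → [k]
/p/ before /b/ (voiced) → [b]

[utazgi+kkibboz]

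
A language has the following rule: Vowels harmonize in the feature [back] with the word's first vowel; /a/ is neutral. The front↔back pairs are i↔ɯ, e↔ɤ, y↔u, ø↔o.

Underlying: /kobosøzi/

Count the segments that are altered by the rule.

/ø/ harmonizes with /o/ ([+back]) → [o]
/i/ harmonizes with /o/ ([+back]) → [ɯ]
2 segments change.

2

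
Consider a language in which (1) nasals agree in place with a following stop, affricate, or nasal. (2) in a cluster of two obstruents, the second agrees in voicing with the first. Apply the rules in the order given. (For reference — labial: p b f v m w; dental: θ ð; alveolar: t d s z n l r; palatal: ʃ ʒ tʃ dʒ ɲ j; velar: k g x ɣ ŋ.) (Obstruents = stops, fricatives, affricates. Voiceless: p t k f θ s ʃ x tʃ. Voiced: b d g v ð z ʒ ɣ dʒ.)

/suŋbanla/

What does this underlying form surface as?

[sumbanla]

Rule 1: /ŋ/ before /b/ (labial) → [m]
After rule 1: sumbanla
Rule 2: no segment meets the rule's conditions; no change.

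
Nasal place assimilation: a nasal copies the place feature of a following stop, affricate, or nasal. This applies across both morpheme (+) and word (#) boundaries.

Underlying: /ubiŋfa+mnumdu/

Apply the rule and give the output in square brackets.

[ubiŋfa+nnundu]

/m/ before /n/ (alveolar) → [n]
/m/ before /d/ (alveolar) → [n]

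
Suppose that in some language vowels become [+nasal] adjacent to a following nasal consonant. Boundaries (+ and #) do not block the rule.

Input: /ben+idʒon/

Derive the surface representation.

[bẽn+idʒõn]

/e/ before nasal /n/ → [ẽ]
/o/ before nasal /n/ → [õ]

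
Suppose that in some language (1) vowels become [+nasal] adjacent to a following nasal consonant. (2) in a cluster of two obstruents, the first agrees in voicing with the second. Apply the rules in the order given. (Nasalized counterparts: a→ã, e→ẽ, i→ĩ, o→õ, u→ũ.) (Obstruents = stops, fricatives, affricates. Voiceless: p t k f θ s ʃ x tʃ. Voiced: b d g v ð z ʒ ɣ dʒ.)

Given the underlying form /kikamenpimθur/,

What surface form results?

[kikãmẽnpĩmθur]

Rule 1: /a/ before nasal /m/ → [ã]
Rule 1: /e/ before nasal /n/ → [ẽ]
Rule 1: /i/ before nasal /m/ → [ĩ]
After rule 1: kikãmẽnpĩmθur
Rule 2: no segment meets the rule's conditions; no change.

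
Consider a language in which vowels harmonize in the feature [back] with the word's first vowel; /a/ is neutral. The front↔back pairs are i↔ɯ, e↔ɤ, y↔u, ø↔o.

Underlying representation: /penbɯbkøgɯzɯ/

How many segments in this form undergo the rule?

/ɯ/ harmonizes with /e/ ([-back]) → [i]
/ɯ/ harmonizes with /e/ ([-back]) → [i]
/ɯ/ harmonizes with /e/ ([-back]) → [i]
3 segments change.

3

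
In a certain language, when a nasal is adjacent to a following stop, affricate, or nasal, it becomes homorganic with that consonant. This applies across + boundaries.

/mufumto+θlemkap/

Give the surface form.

[mufunto+θleŋkap]

/m/ before /t/ (alveolar) → [n]
/m/ before /k/ (velar) → [ŋ]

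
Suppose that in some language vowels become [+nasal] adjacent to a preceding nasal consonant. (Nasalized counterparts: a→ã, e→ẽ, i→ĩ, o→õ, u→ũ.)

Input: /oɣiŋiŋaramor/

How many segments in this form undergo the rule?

/i/ after nasal /ŋ/ → [ĩ]
/a/ after nasal /ŋ/ → [ã]
/o/ after nasal /m/ → [õ]
3 segments change.

3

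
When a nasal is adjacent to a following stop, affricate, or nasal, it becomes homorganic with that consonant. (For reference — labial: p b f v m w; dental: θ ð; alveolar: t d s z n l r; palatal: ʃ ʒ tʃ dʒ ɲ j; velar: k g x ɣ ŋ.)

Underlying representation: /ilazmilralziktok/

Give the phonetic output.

[ilazmilralziktok]

no segment meets the rule's conditions; no change.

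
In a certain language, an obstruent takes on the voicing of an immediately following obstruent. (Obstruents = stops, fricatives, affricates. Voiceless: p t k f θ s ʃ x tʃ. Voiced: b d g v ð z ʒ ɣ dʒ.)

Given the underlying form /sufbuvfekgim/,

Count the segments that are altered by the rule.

/f/ before /b/ (voiced) → [v]
/v/ before /f/ (voiceless) → [f]
/k/ before /g/ (voiced) → [g]
3 segments change.

3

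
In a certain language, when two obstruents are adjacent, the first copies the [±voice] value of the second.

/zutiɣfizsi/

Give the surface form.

[zutixfissi]

/ɣ/ before /f/ (voiceless) → [x]
/z/ before /s/ (voiceless) → [s]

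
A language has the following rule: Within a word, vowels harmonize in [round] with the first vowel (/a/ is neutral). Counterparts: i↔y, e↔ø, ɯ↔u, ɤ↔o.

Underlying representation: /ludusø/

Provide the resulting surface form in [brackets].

[ludusø]

no segment meets the rule's conditions; no change.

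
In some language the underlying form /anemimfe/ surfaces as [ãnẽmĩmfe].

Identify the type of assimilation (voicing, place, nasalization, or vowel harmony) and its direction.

/a/→[ã] /e/→[ẽ] /i/→[ĩ].
Each target copies a feature from the following segment, so the direction is regressive.

nasalization, regressive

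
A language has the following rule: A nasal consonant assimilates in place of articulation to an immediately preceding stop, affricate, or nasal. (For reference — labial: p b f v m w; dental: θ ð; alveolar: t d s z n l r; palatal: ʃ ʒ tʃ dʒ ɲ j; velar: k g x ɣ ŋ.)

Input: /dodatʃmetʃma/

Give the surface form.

[dodatʃɲetʃɲa]

/m/ after /tʃ/ (palatal) → [ɲ]
/m/ after /tʃ/ (palatal) → [ɲ]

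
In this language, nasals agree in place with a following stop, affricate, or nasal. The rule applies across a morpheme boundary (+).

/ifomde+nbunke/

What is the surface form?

[ifonde+mbuŋke]

/m/ before /d/ (alveolar) → [n]
/n/ before /b/ (labial) → [m]
/n/ before /k/ (velar) → [ŋ]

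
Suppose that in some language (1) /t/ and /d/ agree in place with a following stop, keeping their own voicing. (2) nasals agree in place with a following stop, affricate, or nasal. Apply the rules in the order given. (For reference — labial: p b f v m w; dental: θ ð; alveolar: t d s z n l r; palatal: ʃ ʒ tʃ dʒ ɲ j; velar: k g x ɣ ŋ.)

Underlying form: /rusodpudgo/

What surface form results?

[rusobpuggo]

Rule 1: /d/ before /p/ (labial) → [b]
Rule 1: /d/ before /g/ (velar) → [g]
After rule 1: rusobpuggo
Rule 2: no segment meets the rule's conditions; no change.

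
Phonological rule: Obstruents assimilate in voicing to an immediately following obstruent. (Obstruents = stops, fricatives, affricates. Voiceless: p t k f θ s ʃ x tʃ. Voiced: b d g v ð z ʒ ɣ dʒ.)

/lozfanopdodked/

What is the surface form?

[losfanobdotked]

/z/ before /f/ (voiceless) → [s]
/p/ before /d/ (voiced) → [b]
/d/ before /k/ (voiceless) → [t]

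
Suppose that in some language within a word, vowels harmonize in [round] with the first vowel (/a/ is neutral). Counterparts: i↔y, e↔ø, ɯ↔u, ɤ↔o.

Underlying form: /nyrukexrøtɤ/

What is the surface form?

/e/ harmonizes with /y/ ([+round]) → [ø]
/ɤ/ harmonizes with /y/ ([+round]) → [o]

[nyrukøxrøto]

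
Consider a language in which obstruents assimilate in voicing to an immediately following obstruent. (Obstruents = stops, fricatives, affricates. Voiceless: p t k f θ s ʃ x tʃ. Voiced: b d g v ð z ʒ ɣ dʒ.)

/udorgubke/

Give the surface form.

[udorgupke]

/b/ before /k/ (voiceless) → [p]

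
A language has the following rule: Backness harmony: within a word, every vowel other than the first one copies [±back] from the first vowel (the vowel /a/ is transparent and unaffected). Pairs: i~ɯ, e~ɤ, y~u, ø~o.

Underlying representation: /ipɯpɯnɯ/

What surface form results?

/ɯ/ harmonizes with /i/ ([-back]) → [i]
/ɯ/ harmonizes with /i/ ([-back]) → [i]
/ɯ/ harmonizes with /i/ ([-back]) → [i]

[ipipini]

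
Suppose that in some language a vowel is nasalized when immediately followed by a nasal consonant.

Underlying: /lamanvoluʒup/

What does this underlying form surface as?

[lãmãnvoluʒup]

/a/ before nasal /m/ → [ã]
/a/ before nasal /n/ → [ã]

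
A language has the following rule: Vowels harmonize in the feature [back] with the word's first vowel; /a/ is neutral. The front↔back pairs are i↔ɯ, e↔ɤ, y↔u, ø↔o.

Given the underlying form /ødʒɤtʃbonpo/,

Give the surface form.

/ɤ/ harmonizes with /ø/ ([-back]) → [e]
/o/ harmonizes with /ø/ ([-back]) → [ø]
/o/ harmonizes with /ø/ ([-back]) → [ø]

[ødʒetʃbønpø]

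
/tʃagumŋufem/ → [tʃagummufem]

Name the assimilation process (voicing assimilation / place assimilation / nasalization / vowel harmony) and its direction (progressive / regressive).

/ŋ/→[m].
Each target copies a feature from the preceding segment, so the direction is progressive.

place assimilation, progressive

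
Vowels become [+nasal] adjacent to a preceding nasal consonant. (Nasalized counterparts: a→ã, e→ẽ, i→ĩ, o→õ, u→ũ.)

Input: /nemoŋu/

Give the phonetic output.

[nẽmõŋũ]

/e/ after nasal /n/ → [ẽ]
/o/ after nasal /m/ → [õ]
/u/ after nasal /ŋ/ → [ũ]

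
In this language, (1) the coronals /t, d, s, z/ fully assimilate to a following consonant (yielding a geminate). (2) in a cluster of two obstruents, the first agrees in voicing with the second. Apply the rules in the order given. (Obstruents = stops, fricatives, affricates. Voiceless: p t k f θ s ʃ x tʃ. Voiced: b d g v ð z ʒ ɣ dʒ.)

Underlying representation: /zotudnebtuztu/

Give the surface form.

[zotunneptuttu]

Rule 1: /d/ before /n/ → [n] (total assimilation)
Rule 1: /z/ before /t/ → [t] (total assimilation)
After rule 1: zotunnebtuttu
Rule 2: /b/ before /t/ (voiceless) → [p]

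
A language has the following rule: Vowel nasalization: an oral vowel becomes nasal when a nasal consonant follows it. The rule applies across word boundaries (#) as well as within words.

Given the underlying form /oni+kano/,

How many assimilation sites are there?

2

/o/ before nasal /n/ → [õ]
/a/ before nasal /n/ → [ã]
2 segments change.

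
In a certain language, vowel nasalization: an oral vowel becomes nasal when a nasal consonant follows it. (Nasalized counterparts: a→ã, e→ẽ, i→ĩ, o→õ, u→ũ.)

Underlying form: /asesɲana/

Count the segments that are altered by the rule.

/a/ before nasal /n/ → [ã]
1 segment changes.

1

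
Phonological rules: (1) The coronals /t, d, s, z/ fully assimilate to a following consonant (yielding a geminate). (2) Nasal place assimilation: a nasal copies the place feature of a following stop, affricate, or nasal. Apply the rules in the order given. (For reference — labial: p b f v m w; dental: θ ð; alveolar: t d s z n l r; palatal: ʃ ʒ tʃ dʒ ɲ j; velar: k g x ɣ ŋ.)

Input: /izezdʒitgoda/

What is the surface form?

[izedʒdʒiggoda]

Rule 1: /z/ before /dʒ/ → [dʒ] (total assimilation)
Rule 1: /t/ before /g/ → [g] (total assimilation)
After rule 1: izedʒdʒiggoda
Rule 2: no segment meets the rule's conditions; no change.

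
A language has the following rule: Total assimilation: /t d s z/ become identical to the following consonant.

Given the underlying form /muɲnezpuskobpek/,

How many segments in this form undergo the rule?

/z/ before /p/ → [p] (total assimilation)
/s/ before /k/ → [k] (total assimilation)
2 segments change.

2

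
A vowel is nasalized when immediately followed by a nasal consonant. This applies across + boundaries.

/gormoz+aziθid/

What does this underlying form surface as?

no segment meets the rule's conditions; no change.

[gormoz+aziθid]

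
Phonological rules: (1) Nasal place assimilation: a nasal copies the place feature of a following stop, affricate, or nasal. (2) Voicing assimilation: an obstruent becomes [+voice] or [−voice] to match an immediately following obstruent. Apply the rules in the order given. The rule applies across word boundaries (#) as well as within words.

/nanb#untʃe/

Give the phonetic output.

Rule 1: /n/ before /b/ (labial) → [m]
Rule 1: /n/ before /tʃ/ (palatal) → [ɲ]
After rule 1: namb#uɲtʃe
Rule 2: no segment meets the rule's conditions; no change.

[namb#uɲtʃe]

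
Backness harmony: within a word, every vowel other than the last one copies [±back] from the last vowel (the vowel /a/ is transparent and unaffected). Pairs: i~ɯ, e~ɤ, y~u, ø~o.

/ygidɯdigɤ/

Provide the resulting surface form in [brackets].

[ugɯdɯdɯgɤ]

/y/ harmonizes with /ɤ/ ([+back]) → [u]
/i/ harmonizes with /ɤ/ ([+back]) → [ɯ]
/i/ harmonizes with /ɤ/ ([+back]) → [ɯ]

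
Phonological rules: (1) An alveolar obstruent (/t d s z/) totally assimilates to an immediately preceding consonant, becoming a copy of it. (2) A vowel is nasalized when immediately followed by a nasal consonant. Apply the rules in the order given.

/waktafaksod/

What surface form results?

Rule 1: /t/ after /k/ → [k] (total assimilation)
Rule 1: /s/ after /k/ → [k] (total assimilation)
After rule 1: wakkafakkod
Rule 2: no segment meets the rule's conditions; no change.

[wakkafakkod]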